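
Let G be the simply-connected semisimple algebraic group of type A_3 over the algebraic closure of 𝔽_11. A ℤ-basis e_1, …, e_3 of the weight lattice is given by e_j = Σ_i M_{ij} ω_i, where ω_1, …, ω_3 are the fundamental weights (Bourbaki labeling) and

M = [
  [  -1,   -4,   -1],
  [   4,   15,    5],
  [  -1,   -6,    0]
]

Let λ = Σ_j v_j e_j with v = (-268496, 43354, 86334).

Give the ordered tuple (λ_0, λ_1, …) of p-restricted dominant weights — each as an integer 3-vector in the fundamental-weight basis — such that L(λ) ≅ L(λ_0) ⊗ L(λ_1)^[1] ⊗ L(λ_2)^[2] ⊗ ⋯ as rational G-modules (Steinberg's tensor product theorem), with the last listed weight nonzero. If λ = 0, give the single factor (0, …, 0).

Compute c_i = Σ_j M_{ij} v_j with v = (-268496, 43354, 86334):
  c_1 = (-1)·(-268496) + (-4)·(43354) + (-1)·(86334) = 8746
  c_2 = (4)·(-268496) + 15·43354 + 5·86334 = 7996
  c_3 = (-1)·(-268496) + (-6)·(43354) + 0·86334 = 8372
Writing each c_i in base p = 11:
  c_1 = 8746 = 1·11^0 + 3·11^1 + 6·11^2 + 6·11^3
  c_2 = 7996 = 10·11^0 + 0·11^1 + 0·11^2 + 6·11^3
  c_3 = 8372 = 1·11^0 + 2·11^1 + 3·11^2 + 6·11^3
Factor λ_0 = (1, 10, 1)
Factor λ_1 = (3, 0, 2)
Factor λ_2 = (6, 0, 3)
Factor λ_3 = (6, 6, 6)

((1, 10, 1), (3, 0, 2), (6, 0, 3), (6, 6, 6))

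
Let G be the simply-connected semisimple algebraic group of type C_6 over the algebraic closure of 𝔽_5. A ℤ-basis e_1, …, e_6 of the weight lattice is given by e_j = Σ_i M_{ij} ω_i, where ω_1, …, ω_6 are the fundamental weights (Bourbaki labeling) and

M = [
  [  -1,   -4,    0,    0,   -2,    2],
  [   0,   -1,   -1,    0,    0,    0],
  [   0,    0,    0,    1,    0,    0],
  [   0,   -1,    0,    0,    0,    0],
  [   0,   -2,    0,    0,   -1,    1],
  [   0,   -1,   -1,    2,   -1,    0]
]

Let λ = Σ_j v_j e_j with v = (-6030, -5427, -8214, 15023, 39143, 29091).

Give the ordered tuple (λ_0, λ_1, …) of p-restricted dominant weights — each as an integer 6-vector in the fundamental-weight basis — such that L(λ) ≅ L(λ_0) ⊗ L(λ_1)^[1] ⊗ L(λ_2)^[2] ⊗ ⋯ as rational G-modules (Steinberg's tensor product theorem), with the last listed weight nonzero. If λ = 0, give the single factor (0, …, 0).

((4, 1, 3, 2, 2, 4), (1, 3, 4, 0, 0, 3), (0, 0, 0, 2, 2, 1), (1, 4, 0, 3, 1, 1), (2, 1, 4, 3, 1, 2), (2, 4, 4, 1, 0, 1))

Compute c_i = Σ_j M_{ij} v_j with v = (-6030, -5427, -8214, 15023, 39143, 29091):
  c_1 = (-1)·(-6030) + (-4)·(-5427) + (0)·(-8214) + (0)·(15023) + (-2)·(39143) + (2)·(29091) = 7634
  c_2 = (0)·(-6030) + (-1)·(-5427) + (-1)·(-8214) + (0)·(15023) + (0)·(39143) + (0)·(29091) = 13641
  c_3 = (0)·(-6030) + (0)·(-5427) + (0)·(-8214) + (1)·(15023) + (0)·(39143) + (0)·(29091) = 15023
  c_4 = (0)·(-6030) + (-1)·(-5427) + (0)·(-8214) + (0)·(15023) + (0)·(39143) + (0)·(29091) = 5427
  c_5 = (0)·(-6030) + (-2)·(-5427) + (0)·(-8214) + (0)·(15023) + (-1)·(39143) + (1)·(29091) = 802
  c_6 = (0)·(-6030) + (-1)·(-5427) + (-1)·(-8214) + (2)·(15023) + (-1)·(39143) + (0)·(29091) = 4544
Expand coordinatewise in base 5:
  c_1 = 7634 = 4·5^0 + 1·5^1 + 0·5^2 + 1·5^3 + 2·5^4 + 2·5^5
  c_2 = 13641 = 1·5^0 + 3·5^1 + 0·5^2 + 4·5^3 + 1·5^4 + 4·5^5
  c_3 = 15023 = 3·5^0 + 4·5^1 + 0·5^2 + 0·5^3 + 4·5^4 + 4·5^5
  c_4 = 5427 = 2·5^0 + 0·5^1 + 2·5^2 + 3·5^3 + 3·5^4 + 1·5^5
  c_5 = 802 = 2·5^0 + 0·5^1 + 2·5^2 + 1·5^3 + 1·5^4
  c_6 = 4544 = 4·5^0 + 3·5^1 + 1·5^2 + 1·5^3 + 2·5^4 + 1·5^5
p-restricted factor λ_0 = (4, 1, 3, 2, 2, 4)
p-restricted factor λ_1 = (1, 3, 4, 0, 0, 3)
p-restricted factor λ_2 = (0, 0, 0, 2, 2, 1)
p-restricted factor λ_3 = (1, 4, 0, 3, 1, 1)
p-restricted factor λ_4 = (2, 1, 4, 3, 1, 2)
p-restricted factor λ_5 = (2, 4, 4, 1, 0, 1)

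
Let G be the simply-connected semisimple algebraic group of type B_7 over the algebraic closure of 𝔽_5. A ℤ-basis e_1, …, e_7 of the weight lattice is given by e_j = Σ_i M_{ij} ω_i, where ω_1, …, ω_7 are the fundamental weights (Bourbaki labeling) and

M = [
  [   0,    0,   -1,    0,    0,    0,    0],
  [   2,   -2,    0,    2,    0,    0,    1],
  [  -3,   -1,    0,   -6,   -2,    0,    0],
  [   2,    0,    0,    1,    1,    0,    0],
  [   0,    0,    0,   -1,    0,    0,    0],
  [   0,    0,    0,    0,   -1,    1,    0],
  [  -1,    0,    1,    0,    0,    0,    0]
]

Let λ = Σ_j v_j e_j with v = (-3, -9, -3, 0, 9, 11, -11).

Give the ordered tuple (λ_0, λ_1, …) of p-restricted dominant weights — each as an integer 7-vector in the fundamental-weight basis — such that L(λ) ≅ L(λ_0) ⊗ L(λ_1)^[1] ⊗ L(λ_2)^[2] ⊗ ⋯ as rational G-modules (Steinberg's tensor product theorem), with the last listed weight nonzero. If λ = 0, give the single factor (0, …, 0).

In the fundamental-weight basis, λ has coordinates c = M·v (v = (-3, -9, -3, 0, 9, 11, -11)):
  c_1 = (0)·(-3) + (0)·(-9) + (-1)·(-3) + 0·0 + 0·9 + 0·11 + (0)·(-11) = 3
  c_2 = (2)·(-3) + (-2)·(-9) + (0)·(-3) + 2·0 + 0·9 + 0·11 + (1)·(-11) = 1
  c_3 = (-3)·(-3) + (-1)·(-9) + (0)·(-3) + (-6)·(0) + (-2)·(9) + 0·11 + (0)·(-11) = 0
  c_4 = (2)·(-3) + (0)·(-9) + (0)·(-3) + 1·0 + 1·9 + 0·11 + (0)·(-11) = 3
  c_5 = (0)·(-3) + (0)·(-9) + (0)·(-3) + (-1)·(0) + 0·9 + 0·11 + (0)·(-11) = 0
  c_6 = (0)·(-3) + (0)·(-9) + (0)·(-3) + 0·0 + (-1)·(9) + 1·11 + (0)·(-11) = 2
  c_7 = (-1)·(-3) + (0)·(-9) + (1)·(-3) + 0·0 + 0·9 + 0·11 + (0)·(-11) = 0
p = 5; digits c_i = Σ_j d_{ij}·5^j, 0 ≤ d_{ij} < 5:
  c_1 = 3 = 3·5^0
  c_2 = 1 = 1·5^0
  c_3 = 0
  c_4 = 3 = 3·5^0
  c_5 = 0
  c_6 = 2 = 2·5^0
  c_7 = 0
Factor λ_0 = (3, 1, 0, 3, 0, 2, 0)

((3, 1, 0, 3, 0, 2, 0),)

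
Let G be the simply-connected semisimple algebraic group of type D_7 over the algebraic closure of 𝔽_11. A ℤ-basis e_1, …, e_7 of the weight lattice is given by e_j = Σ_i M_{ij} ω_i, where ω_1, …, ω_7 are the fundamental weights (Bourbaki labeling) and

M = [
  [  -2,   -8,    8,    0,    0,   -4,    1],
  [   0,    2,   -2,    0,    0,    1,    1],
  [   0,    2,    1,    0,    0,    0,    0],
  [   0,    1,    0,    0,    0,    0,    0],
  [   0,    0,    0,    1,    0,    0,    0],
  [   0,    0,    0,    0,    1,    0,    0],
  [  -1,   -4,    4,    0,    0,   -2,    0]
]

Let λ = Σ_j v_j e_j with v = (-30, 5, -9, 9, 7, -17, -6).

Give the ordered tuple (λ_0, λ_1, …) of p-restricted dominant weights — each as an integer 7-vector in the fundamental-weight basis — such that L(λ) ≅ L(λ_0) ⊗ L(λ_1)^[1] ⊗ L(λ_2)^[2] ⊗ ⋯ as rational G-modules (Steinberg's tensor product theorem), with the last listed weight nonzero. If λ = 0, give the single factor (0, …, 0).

((10, 5, 1, 5, 9, 7, 8),)

Change of basis e → ω: c = M·v where v = (-30, 5, -9, 9, 7, -17, -6):
  c_1 = (-2)·(-30) + (-8)·(5) + (8)·(-9) + 0·9 + 0·7 + (-4)·(-17) + (1)·(-6) = 10
  c_2 = (0)·(-30) + 2·5 + (-2)·(-9) + 0·9 + 0·7 + (1)·(-17) + (1)·(-6) = 5
  c_3 = (0)·(-30) + 2·5 + (1)·(-9) + 0·9 + 0·7 + (0)·(-17) + (0)·(-6) = 1
  c_4 = (0)·(-30) + 1·5 + (0)·(-9) + 0·9 + 0·7 + (0)·(-17) + (0)·(-6) = 5
  c_5 = (0)·(-30) + 0·5 + (0)·(-9) + 1·9 + 0·7 + (0)·(-17) + (0)·(-6) = 9
  c_6 = (0)·(-30) + 0·5 + (0)·(-9) + 0·9 + 1·7 + (0)·(-17) + (0)·(-6) = 7
  c_7 = (-1)·(-30) + (-4)·(5) + (4)·(-9) + 0·9 + 0·7 + (-2)·(-17) + (0)·(-6) = 8
Base-11 expansion of each c_i:
  c_1 = 10 = 10·11^0
  c_2 = 5 = 5·11^0
  c_3 = 1 = 1·11^0
  c_4 = 5 = 5·11^0
  c_5 = 9 = 9·11^0
  c_6 = 7 = 7·11^0
  c_7 = 8 = 8·11^0
λ_0 = (10, 5, 1, 5, 9, 7, 8)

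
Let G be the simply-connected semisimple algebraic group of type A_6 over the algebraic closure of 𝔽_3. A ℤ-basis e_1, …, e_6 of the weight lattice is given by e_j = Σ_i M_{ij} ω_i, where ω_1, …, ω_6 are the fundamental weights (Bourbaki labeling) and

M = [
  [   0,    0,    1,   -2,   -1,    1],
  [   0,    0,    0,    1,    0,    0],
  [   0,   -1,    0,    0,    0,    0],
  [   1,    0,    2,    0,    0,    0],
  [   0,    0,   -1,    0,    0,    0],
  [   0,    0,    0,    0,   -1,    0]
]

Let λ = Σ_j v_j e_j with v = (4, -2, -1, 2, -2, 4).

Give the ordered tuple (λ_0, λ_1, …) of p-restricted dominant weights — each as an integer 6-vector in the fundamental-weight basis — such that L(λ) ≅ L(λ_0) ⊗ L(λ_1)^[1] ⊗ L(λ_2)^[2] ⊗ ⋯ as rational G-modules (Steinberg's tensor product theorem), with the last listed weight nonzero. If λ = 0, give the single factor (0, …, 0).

((1, 2, 2, 2, 1, 2),)

Compute c_i = Σ_j M_{ij} v_j with v = (4, -2, -1, 2, -2, 4):
  c_1 = (0)·(4) + (0)·(-2) + (1)·(-1) + (-2)·(2) + (-1)·(-2) + (1)·(4) = 1
  c_2 = (0)·(4) + (0)·(-2) + (0)·(-1) + (1)·(2) + (0)·(-2) + (0)·(4) = 2
  c_3 = (0)·(4) + (-1)·(-2) + (0)·(-1) + (0)·(2) + (0)·(-2) + (0)·(4) = 2
  c_4 = (1)·(4) + (0)·(-2) + (2)·(-1) + (0)·(2) + (0)·(-2) + (0)·(4) = 2
  c_5 = (0)·(4) + (0)·(-2) + (-1)·(-1) + (0)·(2) + (0)·(-2) + (0)·(4) = 1
  c_6 = (0)·(4) + (0)·(-2) + (0)·(-1) + (0)·(2) + (-1)·(-2) + (0)·(4) = 2
p = 3; digits c_i = Σ_j d_{ij}·3^j, 0 ≤ d_{ij} < 3:
  c_1 = 1 = 1·3^0
  c_2 = 2 = 2·3^0
  c_3 = 2 = 2·3^0
  c_4 = 2 = 2·3^0
  c_5 = 1 = 1·3^0
  c_6 = 2 = 2·3^0
p-restricted factor λ_0 = (1, 2, 2, 2, 1, 2)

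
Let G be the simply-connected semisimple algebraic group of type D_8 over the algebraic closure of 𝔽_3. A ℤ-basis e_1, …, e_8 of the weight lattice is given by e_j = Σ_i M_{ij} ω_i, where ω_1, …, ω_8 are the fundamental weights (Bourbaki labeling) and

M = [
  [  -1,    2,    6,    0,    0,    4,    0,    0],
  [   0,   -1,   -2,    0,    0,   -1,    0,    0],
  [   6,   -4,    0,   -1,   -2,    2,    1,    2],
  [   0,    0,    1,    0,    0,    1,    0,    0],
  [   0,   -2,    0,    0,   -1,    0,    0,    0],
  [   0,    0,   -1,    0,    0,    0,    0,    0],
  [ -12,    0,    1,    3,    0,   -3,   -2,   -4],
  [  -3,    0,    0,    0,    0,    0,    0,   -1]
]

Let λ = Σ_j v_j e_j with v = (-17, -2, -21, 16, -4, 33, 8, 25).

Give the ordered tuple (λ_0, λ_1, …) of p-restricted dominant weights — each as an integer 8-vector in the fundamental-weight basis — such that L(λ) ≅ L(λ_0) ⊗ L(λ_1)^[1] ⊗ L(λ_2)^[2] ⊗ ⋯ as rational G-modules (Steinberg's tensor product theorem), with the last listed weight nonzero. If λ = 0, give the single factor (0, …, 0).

((1, 2, 1, 0, 2, 0, 1, 2), (0, 0, 1, 1, 2, 1, 2, 2), (2, 1, 2, 1, 0, 2, 1, 2))

Converting to the ω-basis (c_i = row i of M dotted with v = (-17, -2, -21, 16, -4, 33, 8, 25)):
  c_1 = (-1)·(-17) + (2)·(-2) + (6)·(-21) + 0·16 + (0)·(-4) + 4·33 + 0·8 + 0·25 = 19
  c_2 = (0)·(-17) + (-1)·(-2) + (-2)·(-21) + 0·16 + (0)·(-4) + (-1)·(33) + 0·8 + 0·25 = 11
  c_3 = (6)·(-17) + (-4)·(-2) + (0)·(-21) + (-1)·(16) + (-2)·(-4) + 2·33 + 1·8 + 2·25 = 22
  c_4 = (0)·(-17) + (0)·(-2) + (1)·(-21) + 0·16 + (0)·(-4) + 1·33 + 0·8 + 0·25 = 12
  c_5 = (0)·(-17) + (-2)·(-2) + (0)·(-21) + 0·16 + (-1)·(-4) + 0·33 + 0·8 + 0·25 = 8
  c_6 = (0)·(-17) + (0)·(-2) + (-1)·(-21) + 0·16 + (0)·(-4) + 0·33 + 0·8 + 0·25 = 21
  c_7 = (-12)·(-17) + (0)·(-2) + (1)·(-21) + 3·16 + (0)·(-4) + (-3)·(33) + (-2)·(8) + (-4)·(25) = 16
  c_8 = (-3)·(-17) + (0)·(-2) + (0)·(-21) + 0·16 + (0)·(-4) + 0·33 + 0·8 + (-1)·(25) = 26
Expand coordinatewise in base 3:
  c_1 = 19 = 1·3^0 + 0·3^1 + 2·3^2
  c_2 = 11 = 2·3^0 + 0·3^1 + 1·3^2
  c_3 = 22 = 1·3^0 + 1·3^1 + 2·3^2
  c_4 = 12 = 0·3^0 + 1·3^1 + 1·3^2
  c_5 = 8 = 2·3^0 + 2·3^1
  c_6 = 21 = 0·3^0 + 1·3^1 + 2·3^2
  c_7 = 16 = 1·3^0 + 2·3^1 + 1·3^2
  c_8 = 26 = 2·3^0 + 2·3^1 + 2·3^2
p-restricted factor λ_0 = (1, 2, 1, 0, 2, 0, 1, 2)
p-restricted factor λ_1 = (0, 0, 1, 1, 2, 1, 2, 2)
p-restricted factor λ_2 = (2, 1, 2, 1, 0, 2, 1, 2)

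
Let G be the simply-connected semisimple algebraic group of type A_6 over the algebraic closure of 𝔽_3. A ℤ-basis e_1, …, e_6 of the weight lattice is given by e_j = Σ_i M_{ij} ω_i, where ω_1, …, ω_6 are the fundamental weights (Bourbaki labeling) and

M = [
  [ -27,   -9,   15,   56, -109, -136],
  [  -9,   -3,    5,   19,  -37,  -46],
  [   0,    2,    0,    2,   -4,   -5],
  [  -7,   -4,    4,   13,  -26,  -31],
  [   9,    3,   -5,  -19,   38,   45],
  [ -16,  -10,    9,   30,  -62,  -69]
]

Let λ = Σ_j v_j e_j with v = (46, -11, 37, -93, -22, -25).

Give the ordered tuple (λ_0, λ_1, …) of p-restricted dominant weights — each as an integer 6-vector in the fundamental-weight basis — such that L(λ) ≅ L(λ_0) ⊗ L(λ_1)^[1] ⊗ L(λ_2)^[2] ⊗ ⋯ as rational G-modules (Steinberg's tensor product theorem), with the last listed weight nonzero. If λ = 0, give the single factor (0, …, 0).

((2, 1, 2, 2, 2, 0), (0, 0, 1, 2, 0, 2))

Change of basis e → ω: c = M·v where v = (46, -11, 37, -93, -22, -25):
  c_1 = (-27)·(46) + (-9)·(-11) + (15)·(37) + (56)·(-93) + (-109)·(-22) + (-136)·(-25) = 2
  c_2 = (-9)·(46) + (-3)·(-11) + (5)·(37) + (19)·(-93) + (-37)·(-22) + (-46)·(-25) = 1
  c_3 = (0)·(46) + (2)·(-11) + (0)·(37) + (2)·(-93) + (-4)·(-22) + (-5)·(-25) = 5
  c_4 = (-7)·(46) + (-4)·(-11) + (4)·(37) + (13)·(-93) + (-26)·(-22) + (-31)·(-25) = 8
  c_5 = (9)·(46) + (3)·(-11) + (-5)·(37) + (-19)·(-93) + (38)·(-22) + (45)·(-25) = 2
  c_6 = (-16)·(46) + (-10)·(-11) + (9)·(37) + (30)·(-93) + (-62)·(-22) + (-69)·(-25) = 6
p = 3; digits c_i = Σ_j d_{ij}·3^j, 0 ≤ d_{ij} < 3:
  c_1 = 2 = 2·3^0
  c_2 = 1 = 1·3^0
  c_3 = 5 = 2·3^0 + 1·3^1
  c_4 = 8 = 2·3^0 + 2·3^1
  c_5 = 2 = 2·3^0
  c_6 = 6 = 0·3^0 + 2·3^1
p-restricted factor λ_0 = (2, 1, 2, 2, 2, 0)
p-restricted factor λ_1 = (0, 0, 1, 2, 0, 2)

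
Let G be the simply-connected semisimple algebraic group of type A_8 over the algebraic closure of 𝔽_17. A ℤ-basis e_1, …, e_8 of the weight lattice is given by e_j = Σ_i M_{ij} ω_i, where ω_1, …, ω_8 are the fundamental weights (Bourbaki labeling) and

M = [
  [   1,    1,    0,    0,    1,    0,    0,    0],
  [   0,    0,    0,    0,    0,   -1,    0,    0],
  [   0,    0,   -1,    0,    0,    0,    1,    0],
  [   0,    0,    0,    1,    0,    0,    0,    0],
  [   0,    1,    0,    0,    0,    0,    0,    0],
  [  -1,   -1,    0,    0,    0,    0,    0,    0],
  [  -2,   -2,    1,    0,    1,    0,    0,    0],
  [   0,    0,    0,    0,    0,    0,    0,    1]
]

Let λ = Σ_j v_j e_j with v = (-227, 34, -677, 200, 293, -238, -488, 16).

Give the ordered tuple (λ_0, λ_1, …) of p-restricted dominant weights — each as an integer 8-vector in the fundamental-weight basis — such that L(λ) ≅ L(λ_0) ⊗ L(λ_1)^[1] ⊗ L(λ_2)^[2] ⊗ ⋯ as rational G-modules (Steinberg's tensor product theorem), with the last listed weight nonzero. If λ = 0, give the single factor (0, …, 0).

ω-coordinates c = M·v, v = (-227, 34, -677, 200, 293, -238, -488, 16):
  c_1 = (1)·(-227) + 1·34 + (0)·(-677) + 0·200 + 1·293 + (0)·(-238) + (0)·(-488) + 0·16 = 100
  c_2 = (0)·(-227) + 0·34 + (0)·(-677) + 0·200 + 0·293 + (-1)·(-238) + (0)·(-488) + 0·16 = 238
  c_3 = (0)·(-227) + 0·34 + (-1)·(-677) + 0·200 + 0·293 + (0)·(-238) + (1)·(-488) + 0·16 = 189
  c_4 = (0)·(-227) + 0·34 + (0)·(-677) + 1·200 + 0·293 + (0)·(-238) + (0)·(-488) + 0·16 = 200
  c_5 = (0)·(-227) + 1·34 + (0)·(-677) + 0·200 + 0·293 + (0)·(-238) + (0)·(-488) + 0·16 = 34
  c_6 = (-1)·(-227) + (-1)·(34) + (0)·(-677) + 0·200 + 0·293 + (0)·(-238) + (0)·(-488) + 0·16 = 193
  c_7 = (-2)·(-227) + (-2)·(34) + (1)·(-677) + 0·200 + 1·293 + (0)·(-238) + (0)·(-488) + 0·16 = 2
  c_8 = (0)·(-227) + 0·34 + (0)·(-677) + 0·200 + 0·293 + (0)·(-238) + (0)·(-488) + 1·16 = 16
p = 17; digits c_i = Σ_j d_{ij}·17^j, 0 ≤ d_{ij} < 17:
  c_1 = 100 = 15·17^0 + 5·17^1
  c_2 = 238 = 0·17^0 + 14·17^1
  c_3 = 189 = 2·17^0 + 11·17^1
  c_4 = 200 = 13·17^0 + 11·17^1
  c_5 = 34 = 0·17^0 + 2·17^1
  c_6 = 193 = 6·17^0 + 11·17^1
  c_7 = 2 = 2·17^0
  c_8 = 16 = 16·17^0
Factor λ_0 = (15, 0, 2, 13, 0, 6, 2, 16)
Factor λ_1 = (5, 14, 11, 11, 2, 11, 0, 0)

((15, 0, 2, 13, 0, 6, 2, 16), (5, 14, 11, 11, 2, 11, 0, 0))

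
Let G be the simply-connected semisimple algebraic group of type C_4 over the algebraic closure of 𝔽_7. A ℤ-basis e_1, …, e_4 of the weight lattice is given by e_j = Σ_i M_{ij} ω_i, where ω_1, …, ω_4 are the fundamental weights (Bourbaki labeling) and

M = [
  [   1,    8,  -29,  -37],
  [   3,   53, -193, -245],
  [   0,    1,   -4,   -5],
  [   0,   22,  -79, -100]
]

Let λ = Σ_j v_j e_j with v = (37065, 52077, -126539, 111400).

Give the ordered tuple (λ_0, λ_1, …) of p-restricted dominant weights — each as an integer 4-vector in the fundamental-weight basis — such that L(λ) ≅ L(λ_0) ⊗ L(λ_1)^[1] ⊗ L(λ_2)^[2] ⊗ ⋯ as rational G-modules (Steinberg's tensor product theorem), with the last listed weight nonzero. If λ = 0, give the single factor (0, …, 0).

((0, 2, 1, 0), (6, 1, 1, 3), (2, 6, 4, 4), (4, 0, 3, 6))

ω-coordinates c = M·v, v = (37065, 52077, -126539, 111400):
  c_1 = 1·37065 + 8·52077 + (-29)·(-126539) + (-37)·(111400) = 1512
  c_2 = 3·37065 + 53·52077 + (-193)·(-126539) + (-245)·(111400) = 303
  c_3 = 0·37065 + 1·52077 + (-4)·(-126539) + (-5)·(111400) = 1233
  c_4 = 0·37065 + 22·52077 + (-79)·(-126539) + (-100)·(111400) = 2275
p = 7; digits c_i = Σ_j d_{ij}·7^j, 0 ≤ d_{ij} < 7:
  c_1 = 1512 = 0·7^0 + 6·7^1 + 2·7^2 + 4·7^3
  c_2 = 303 = 2·7^0 + 1·7^1 + 6·7^2
  c_3 = 1233 = 1·7^0 + 1·7^1 + 4·7^2 + 3·7^3
  c_4 = 2275 = 0·7^0 + 3·7^1 + 4·7^2 + 6·7^3
p-restricted factor λ_0 = (0, 2, 1, 0)
p-restricted factor λ_1 = (6, 1, 1, 3)
p-restricted factor λ_2 = (2, 6, 4, 4)
p-restricted factor λ_3 = (4, 0, 3, 6)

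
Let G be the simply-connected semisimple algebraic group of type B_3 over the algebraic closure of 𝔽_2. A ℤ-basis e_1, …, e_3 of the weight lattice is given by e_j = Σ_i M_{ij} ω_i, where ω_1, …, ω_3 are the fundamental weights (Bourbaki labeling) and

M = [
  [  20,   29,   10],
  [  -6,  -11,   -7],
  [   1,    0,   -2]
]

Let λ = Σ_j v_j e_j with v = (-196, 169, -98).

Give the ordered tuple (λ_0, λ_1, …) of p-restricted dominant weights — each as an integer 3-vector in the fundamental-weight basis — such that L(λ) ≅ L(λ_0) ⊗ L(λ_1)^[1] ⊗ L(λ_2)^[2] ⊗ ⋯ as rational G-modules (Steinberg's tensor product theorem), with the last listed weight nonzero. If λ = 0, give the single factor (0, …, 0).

((1, 1, 0), (0, 1, 0))

In the fundamental-weight basis, λ has coordinates c = M·v (v = (-196, 169, -98)):
  c_1 = 20*-196 + 29*169 + 10*-98 = 1
  c_2 = -6*-196 + -11*169 + -7*-98 = 3
  c_3 = 1*-196 + 0*169 + -2*-98 = 0
Writing each c_i in base p = 2:
  c_1 = 1 = 1·2^0
  c_2 = 3 = 1·2^0 + 1·2^1
  c_3 = 0
λ_0 = (1, 1, 0)
λ_1 = (0, 1, 0)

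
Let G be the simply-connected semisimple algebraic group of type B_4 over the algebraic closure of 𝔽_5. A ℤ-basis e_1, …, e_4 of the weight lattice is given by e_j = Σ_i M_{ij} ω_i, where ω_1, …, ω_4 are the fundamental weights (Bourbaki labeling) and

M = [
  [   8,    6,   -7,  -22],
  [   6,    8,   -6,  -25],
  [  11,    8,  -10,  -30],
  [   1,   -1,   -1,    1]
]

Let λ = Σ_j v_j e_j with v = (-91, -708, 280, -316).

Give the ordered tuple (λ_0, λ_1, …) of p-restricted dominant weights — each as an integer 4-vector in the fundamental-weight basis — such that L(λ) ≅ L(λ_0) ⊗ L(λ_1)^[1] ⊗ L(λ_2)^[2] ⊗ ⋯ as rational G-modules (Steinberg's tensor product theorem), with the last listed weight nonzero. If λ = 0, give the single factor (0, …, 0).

ω-coordinates c = M·v, v = (-91, -708, 280, -316):
  c_1 = (8)·(-91) + (6)·(-708) + (-7)·(280) + (-22)·(-316) = 16
  c_2 = (6)·(-91) + (8)·(-708) + (-6)·(280) + (-25)·(-316) = 10
  c_3 = (11)·(-91) + (8)·(-708) + (-10)·(280) + (-30)·(-316) = 15
  c_4 = (1)·(-91) + (-1)·(-708) + (-1)·(280) + (1)·(-316) = 21
Writing each c_i in base p = 5:
  c_1 = 16 = 1·5^0 + 3·5^1
  c_2 = 10 = 0·5^0 + 2·5^1
  c_3 = 15 = 0·5^0 + 3·5^1
  c_4 = 21 = 1·5^0 + 4·5^1
p-restricted factor λ_0 = (1, 0, 0, 1)
p-restricted factor λ_1 = (3, 2, 3, 4)

((1, 0, 0, 1), (3, 2, 3, 4))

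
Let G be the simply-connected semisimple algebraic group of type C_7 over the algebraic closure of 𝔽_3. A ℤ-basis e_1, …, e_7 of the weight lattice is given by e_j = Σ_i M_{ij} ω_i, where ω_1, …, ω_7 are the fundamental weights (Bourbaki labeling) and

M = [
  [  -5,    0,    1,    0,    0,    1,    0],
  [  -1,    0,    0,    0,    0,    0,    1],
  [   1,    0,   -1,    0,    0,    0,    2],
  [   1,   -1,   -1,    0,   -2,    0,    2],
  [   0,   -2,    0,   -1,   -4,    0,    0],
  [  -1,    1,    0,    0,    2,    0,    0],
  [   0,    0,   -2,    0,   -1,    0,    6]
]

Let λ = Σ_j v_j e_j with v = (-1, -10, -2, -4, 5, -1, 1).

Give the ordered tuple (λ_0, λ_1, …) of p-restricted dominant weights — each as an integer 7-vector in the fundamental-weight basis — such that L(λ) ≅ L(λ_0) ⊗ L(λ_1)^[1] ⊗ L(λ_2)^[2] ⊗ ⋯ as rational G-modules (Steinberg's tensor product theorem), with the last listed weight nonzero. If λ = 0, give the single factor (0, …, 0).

ω-coordinates c = M·v, v = (-1, -10, -2, -4, 5, -1, 1):
  c_1 = -5*-1 + 0*-10 + 1*-2 + 0*-4 + 0*5 + 1*-1 + 0*1 = 2
  c_2 = -1*-1 + 0*-10 + 0*-2 + 0*-4 + 0*5 + 0*-1 + 1*1 = 2
  c_3 = 1*-1 + 0*-10 + -1*-2 + 0*-4 + 0*5 + 0*-1 + 2*1 = 3
  c_4 = 1*-1 + -1*-10 + -1*-2 + 0*-4 + -2*5 + 0*-1 + 2*1 = 3
  c_5 = 0*-1 + -2*-10 + 0*-2 + -1*-4 + -4*5 + 0*-1 + 0*1 = 4
  c_6 = -1*-1 + 1*-10 + 0*-2 + 0*-4 + 2*5 + 0*-1 + 0*1 = 1
  c_7 = 0*-1 + 0*-10 + -2*-2 + 0*-4 + -1*5 + 0*-1 + 6*1 = 5
p = 3; digits c_i = Σ_j d_{ij}·3^j, 0 ≤ d_{ij} < 3:
  c_1 = 2 = 2·3^0
  c_2 = 2 = 2·3^0
  c_3 = 3 = 0·3^0 + 1·3^1
  c_4 = 3 = 0·3^0 + 1·3^1
  c_5 = 4 = 1·3^0 + 1·3^1
  c_6 = 1 = 1·3^0
  c_7 = 5 = 2·3^0 + 1·3^1
p-restricted factor λ_0 = (2, 2, 0, 0, 1, 1, 2)
p-restricted factor λ_1 = (0, 0, 1, 1, 1, 0, 1)

((2, 2, 0, 0, 1, 1, 2), (0, 0, 1, 1, 1, 0, 1))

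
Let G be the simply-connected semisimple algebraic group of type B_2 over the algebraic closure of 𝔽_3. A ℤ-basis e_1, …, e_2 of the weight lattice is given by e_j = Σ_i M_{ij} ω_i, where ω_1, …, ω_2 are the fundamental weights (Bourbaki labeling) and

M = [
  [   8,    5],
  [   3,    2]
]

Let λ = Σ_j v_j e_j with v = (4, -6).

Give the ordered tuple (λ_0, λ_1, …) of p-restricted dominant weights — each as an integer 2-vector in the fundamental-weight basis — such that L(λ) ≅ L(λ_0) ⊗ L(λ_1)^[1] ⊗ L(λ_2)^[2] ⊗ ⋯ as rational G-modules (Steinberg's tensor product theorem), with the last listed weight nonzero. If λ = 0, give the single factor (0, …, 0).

((2, 0),)

Compute c_i = Σ_j M_{ij} v_j with v = (4, -6):
  c_1 = 8*4 + 5*-6 = 2
  c_2 = 3*4 + 2*-6 = 0
Writing each c_i in base p = 3:
  c_1 = 2 = 2·3^0
  c_2 = 0
Factor λ_0 = (2, 0)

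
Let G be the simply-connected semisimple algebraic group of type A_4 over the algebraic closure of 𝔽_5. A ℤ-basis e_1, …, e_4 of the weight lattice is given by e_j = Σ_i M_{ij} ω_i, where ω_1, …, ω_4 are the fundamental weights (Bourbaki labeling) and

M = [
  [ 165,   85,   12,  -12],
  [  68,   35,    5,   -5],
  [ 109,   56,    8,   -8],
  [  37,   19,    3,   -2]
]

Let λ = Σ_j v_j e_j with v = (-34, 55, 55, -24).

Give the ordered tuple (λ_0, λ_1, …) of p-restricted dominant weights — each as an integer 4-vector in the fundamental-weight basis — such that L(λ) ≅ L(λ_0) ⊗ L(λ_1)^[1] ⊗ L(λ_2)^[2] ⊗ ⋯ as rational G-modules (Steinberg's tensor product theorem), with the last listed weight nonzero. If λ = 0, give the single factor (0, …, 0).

((3, 3, 1, 0), (2, 1, 1, 0))

ω-coordinates c = M·v, v = (-34, 55, 55, -24):
  c_1 = (165)·(-34) + (85)·(55) + (12)·(55) + (-12)·(-24) = 13
  c_2 = (68)·(-34) + (35)·(55) + (5)·(55) + (-5)·(-24) = 8
  c_3 = (109)·(-34) + (56)·(55) + (8)·(55) + (-8)·(-24) = 6
  c_4 = (37)·(-34) + (19)·(55) + (3)·(55) + (-2)·(-24) = 0
Expand coordinatewise in base 5:
  c_1 = 13 = 3·5^0 + 2·5^1
  c_2 = 8 = 3·5^0 + 1·5^1
  c_3 = 6 = 1·5^0 + 1·5^1
  c_4 = 0
p-restricted factor λ_0 = (3, 3, 1, 0)
p-restricted factor λ_1 = (2, 1, 1, 0)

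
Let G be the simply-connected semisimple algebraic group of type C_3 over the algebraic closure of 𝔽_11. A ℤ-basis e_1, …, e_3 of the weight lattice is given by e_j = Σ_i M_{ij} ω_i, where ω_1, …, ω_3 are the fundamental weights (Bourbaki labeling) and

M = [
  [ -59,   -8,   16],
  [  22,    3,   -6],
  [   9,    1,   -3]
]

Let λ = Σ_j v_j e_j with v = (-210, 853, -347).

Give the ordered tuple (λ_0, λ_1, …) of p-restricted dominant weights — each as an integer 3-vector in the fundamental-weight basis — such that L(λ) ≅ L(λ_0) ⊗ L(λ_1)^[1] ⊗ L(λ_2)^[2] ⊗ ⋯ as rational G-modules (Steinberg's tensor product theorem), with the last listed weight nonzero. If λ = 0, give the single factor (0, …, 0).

In the fundamental-weight basis, λ has coordinates c = M·v (v = (-210, 853, -347)):
  c_1 = -59*-210 + -8*853 + 16*-347 = 14
  c_2 = 22*-210 + 3*853 + -6*-347 = 21
  c_3 = 9*-210 + 1*853 + -3*-347 = 4
Base-11 expansion of each c_i:
  c_1 = 14 = 3·11^0 + 1·11^1
  c_2 = 21 = 10·11^0 + 1·11^1
  c_3 = 4 = 4·11^0
p-restricted factor λ_0 = (3, 10, 4)
p-restricted factor λ_1 = (1, 1, 0)

((3, 10, 4), (1, 1, 0))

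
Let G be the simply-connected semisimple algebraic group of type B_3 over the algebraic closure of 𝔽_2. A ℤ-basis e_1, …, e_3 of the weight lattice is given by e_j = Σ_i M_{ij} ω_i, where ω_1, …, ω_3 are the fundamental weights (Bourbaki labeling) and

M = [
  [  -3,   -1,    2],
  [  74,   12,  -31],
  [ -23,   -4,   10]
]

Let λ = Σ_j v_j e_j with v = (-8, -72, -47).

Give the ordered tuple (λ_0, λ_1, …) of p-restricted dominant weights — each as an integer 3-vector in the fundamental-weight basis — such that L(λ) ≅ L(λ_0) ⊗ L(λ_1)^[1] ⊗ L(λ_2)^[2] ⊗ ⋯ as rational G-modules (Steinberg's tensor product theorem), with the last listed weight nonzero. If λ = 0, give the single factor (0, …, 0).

((0, 1, 0), (1, 0, 1))

In the fundamental-weight basis, λ has coordinates c = M·v (v = (-8, -72, -47)):
  c_1 = -3*-8 + -1*-72 + 2*-47 = 2
  c_2 = 74*-8 + 12*-72 + -31*-47 = 1
  c_3 = -23*-8 + -4*-72 + 10*-47 = 2
Base-2 expansion of each c_i:
  c_1 = 2 = 0·2^0 + 1·2^1
  c_2 = 1 = 1·2^0
  c_3 = 2 = 0·2^0 + 1·2^1
λ_0 = (0, 1, 0)
λ_1 = (1, 0, 1)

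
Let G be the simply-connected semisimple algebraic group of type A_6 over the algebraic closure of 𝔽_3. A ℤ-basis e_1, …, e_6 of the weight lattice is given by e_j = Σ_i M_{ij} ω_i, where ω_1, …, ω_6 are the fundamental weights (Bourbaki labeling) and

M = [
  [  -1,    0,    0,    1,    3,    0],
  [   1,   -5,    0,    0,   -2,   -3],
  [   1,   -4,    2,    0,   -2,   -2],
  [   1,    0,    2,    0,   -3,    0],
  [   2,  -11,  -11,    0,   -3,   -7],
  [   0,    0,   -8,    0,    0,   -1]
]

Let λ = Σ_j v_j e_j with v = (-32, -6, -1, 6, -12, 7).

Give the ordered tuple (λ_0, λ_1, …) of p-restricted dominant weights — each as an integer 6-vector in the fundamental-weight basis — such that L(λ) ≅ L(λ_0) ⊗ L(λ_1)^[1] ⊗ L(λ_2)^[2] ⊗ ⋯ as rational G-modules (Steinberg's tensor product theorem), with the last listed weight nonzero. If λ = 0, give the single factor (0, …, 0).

((2, 1, 0, 2, 0, 1),)

In the fundamental-weight basis, λ has coordinates c = M·v (v = (-32, -6, -1, 6, -12, 7)):
  c_1 = (-1)·(-32) + (0)·(-6) + (0)·(-1) + 1·6 + (3)·(-12) + 0·7 = 2
  c_2 = (1)·(-32) + (-5)·(-6) + (0)·(-1) + 0·6 + (-2)·(-12) + (-3)·(7) = 1
  c_3 = (1)·(-32) + (-4)·(-6) + (2)·(-1) + 0·6 + (-2)·(-12) + (-2)·(7) = 0
  c_4 = (1)·(-32) + (0)·(-6) + (2)·(-1) + 0·6 + (-3)·(-12) + 0·7 = 2
  c_5 = (2)·(-32) + (-11)·(-6) + (-11)·(-1) + 0·6 + (-3)·(-12) + (-7)·(7) = 0
  c_6 = (0)·(-32) + (0)·(-6) + (-8)·(-1) + 0·6 + (0)·(-12) + (-1)·(7) = 1
Base-3 expansion of each c_i:
  c_1 = 2 = 2·3^0
  c_2 = 1 = 1·3^0
  c_3 = 0
  c_4 = 2 = 2·3^0
  c_5 = 0
  c_6 = 1 = 1·3^0
p-restricted factor λ_0 = (2, 1, 0, 2, 0, 1)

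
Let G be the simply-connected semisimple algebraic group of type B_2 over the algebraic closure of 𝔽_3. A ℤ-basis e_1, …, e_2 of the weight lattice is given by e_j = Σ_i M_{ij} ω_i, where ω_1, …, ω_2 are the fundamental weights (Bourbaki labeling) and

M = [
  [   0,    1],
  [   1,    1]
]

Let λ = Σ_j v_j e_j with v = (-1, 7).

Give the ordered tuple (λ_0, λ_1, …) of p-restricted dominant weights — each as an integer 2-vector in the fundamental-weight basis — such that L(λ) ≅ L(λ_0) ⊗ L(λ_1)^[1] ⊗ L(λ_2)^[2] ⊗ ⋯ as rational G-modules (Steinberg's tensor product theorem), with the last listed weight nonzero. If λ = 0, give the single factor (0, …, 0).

Compute c_i = Σ_j M_{ij} v_j with v = (-1, 7):
  c_1 = (0)·(-1) + (1)·(7) = 7
  c_2 = (1)·(-1) + (1)·(7) = 6
Expand coordinatewise in base 3:
  c_1 = 7 = 1·3^0 + 2·3^1
  c_2 = 6 = 0·3^0 + 2·3^1
λ_0 = (1, 0)
λ_1 = (2, 2)

((1, 0), (2, 2))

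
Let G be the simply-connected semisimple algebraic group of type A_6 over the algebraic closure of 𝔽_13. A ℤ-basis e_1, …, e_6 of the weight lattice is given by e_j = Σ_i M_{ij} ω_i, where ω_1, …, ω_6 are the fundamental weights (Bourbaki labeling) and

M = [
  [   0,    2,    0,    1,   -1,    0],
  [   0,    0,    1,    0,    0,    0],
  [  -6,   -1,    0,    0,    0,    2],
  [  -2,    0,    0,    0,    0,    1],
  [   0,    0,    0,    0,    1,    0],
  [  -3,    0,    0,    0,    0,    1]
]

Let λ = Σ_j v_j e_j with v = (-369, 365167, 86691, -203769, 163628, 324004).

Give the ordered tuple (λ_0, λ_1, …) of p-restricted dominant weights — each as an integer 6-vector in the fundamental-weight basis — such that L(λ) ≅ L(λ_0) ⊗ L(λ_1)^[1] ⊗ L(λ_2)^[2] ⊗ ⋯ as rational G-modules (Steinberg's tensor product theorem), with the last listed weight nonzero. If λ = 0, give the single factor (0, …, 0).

((3, 7, 4, 2, 10, 7), (7, 12, 9, 7, 2, 9), (2, 5, 9, 10, 6, 12), (9, 0, 12, 4, 9, 4), (12, 3, 9, 11, 5, 11))

Compute c_i = Σ_j M_{ij} v_j with v = (-369, 365167, 86691, -203769, 163628, 324004):
  c_1 = (0)·(-369) + (2)·(365167) + (0)·(86691) + (1)·(-203769) + (-1)·(163628) + (0)·(324004) = 362937
  c_2 = (0)·(-369) + (0)·(365167) + (1)·(86691) + (0)·(-203769) + (0)·(163628) + (0)·(324004) = 86691
  c_3 = (-6)·(-369) + (-1)·(365167) + (0)·(86691) + (0)·(-203769) + (0)·(163628) + (2)·(324004) = 285055
  c_4 = (-2)·(-369) + (0)·(365167) + (0)·(86691) + (0)·(-203769) + (0)·(163628) + (1)·(324004) = 324742
  c_5 = (0)·(-369) + (0)·(365167) + (0)·(86691) + (0)·(-203769) + (1)·(163628) + (0)·(324004) = 163628
  c_6 = (-3)·(-369) + (0)·(365167) + (0)·(86691) + (0)·(-203769) + (0)·(163628) + (1)·(324004) = 325111
Expand coordinatewise in base 13:
  c_1 = 362937 = 3·13^0 + 7·13^1 + 2·13^2 + 9·13^3 + 12·13^4
  c_2 = 86691 = 7·13^0 + 12·13^1 + 5·13^2 + 0·13^3 + 3·13^4
  c_3 = 285055 = 4·13^0 + 9·13^1 + 9·13^2 + 12·13^3 + 9·13^4
  c_4 = 324742 = 2·13^0 + 7·13^1 + 10·13^2 + 4·13^3 + 11·13^4
  c_5 = 163628 = 10·13^0 + 2·13^1 + 6·13^2 + 9·13^3 + 5·13^4
  c_6 = 325111 = 7·13^0 + 9·13^1 + 12·13^2 + 4·13^3 + 11·13^4
p-restricted factor λ_0 = (3, 7, 4, 2, 10, 7)
p-restricted factor λ_1 = (7, 12, 9, 7, 2, 9)
p-restricted factor λ_2 = (2, 5, 9, 10, 6, 12)
p-restricted factor λ_3 = (9, 0, 12, 4, 9, 4)
p-restricted factor λ_4 = (12, 3, 9, 11, 5, 11)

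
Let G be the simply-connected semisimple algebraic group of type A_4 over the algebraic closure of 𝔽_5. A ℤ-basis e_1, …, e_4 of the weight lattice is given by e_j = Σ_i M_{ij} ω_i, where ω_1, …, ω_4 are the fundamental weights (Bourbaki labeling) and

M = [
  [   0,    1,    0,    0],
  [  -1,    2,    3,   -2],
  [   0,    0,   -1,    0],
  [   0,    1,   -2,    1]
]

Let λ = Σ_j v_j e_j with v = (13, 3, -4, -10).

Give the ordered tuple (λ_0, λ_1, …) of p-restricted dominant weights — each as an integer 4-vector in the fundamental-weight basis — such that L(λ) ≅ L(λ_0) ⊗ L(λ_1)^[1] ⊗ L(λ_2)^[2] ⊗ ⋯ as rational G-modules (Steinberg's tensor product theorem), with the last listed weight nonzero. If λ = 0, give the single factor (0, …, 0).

((3, 1, 4, 1),)

ω-coordinates c = M·v, v = (13, 3, -4, -10):
  c_1 = (0)·(13) + (1)·(3) + (0)·(-4) + (0)·(-10) = 3
  c_2 = (-1)·(13) + (2)·(3) + (3)·(-4) + (-2)·(-10) = 1
  c_3 = (0)·(13) + (0)·(3) + (-1)·(-4) + (0)·(-10) = 4
  c_4 = (0)·(13) + (1)·(3) + (-2)·(-4) + (1)·(-10) = 1
Expand coordinatewise in base 5:
  c_1 = 3 = 3·5^0
  c_2 = 1 = 1·5^0
  c_3 = 4 = 4·5^0
  c_4 = 1 = 1·5^0
λ_0 = (3, 1, 4, 1)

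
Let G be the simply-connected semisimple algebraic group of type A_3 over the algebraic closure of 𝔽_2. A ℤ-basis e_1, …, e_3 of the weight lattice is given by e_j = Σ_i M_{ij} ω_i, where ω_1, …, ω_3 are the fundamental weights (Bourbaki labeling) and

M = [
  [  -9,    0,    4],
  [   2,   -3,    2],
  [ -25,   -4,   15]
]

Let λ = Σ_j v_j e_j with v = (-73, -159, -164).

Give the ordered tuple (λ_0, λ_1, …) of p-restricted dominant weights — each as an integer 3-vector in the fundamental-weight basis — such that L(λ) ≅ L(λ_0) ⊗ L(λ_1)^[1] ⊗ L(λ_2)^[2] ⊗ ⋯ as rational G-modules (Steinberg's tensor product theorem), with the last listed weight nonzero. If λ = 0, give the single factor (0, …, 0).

((1, 1, 1), (0, 1, 0))

Change of basis e → ω: c = M·v where v = (-73, -159, -164):
  c_1 = (-9)·(-73) + (0)·(-159) + (4)·(-164) = 1
  c_2 = (2)·(-73) + (-3)·(-159) + (2)·(-164) = 3
  c_3 = (-25)·(-73) + (-4)·(-159) + (15)·(-164) = 1
p = 2; digits c_i = Σ_j d_{ij}·2^j, 0 ≤ d_{ij} < 2:
  c_1 = 1 = 1·2^0
  c_2 = 3 = 1·2^0 + 1·2^1
  c_3 = 1 = 1·2^0
p-restricted factor λ_0 = (1, 1, 1)
p-restricted factor λ_1 = (0, 1, 0)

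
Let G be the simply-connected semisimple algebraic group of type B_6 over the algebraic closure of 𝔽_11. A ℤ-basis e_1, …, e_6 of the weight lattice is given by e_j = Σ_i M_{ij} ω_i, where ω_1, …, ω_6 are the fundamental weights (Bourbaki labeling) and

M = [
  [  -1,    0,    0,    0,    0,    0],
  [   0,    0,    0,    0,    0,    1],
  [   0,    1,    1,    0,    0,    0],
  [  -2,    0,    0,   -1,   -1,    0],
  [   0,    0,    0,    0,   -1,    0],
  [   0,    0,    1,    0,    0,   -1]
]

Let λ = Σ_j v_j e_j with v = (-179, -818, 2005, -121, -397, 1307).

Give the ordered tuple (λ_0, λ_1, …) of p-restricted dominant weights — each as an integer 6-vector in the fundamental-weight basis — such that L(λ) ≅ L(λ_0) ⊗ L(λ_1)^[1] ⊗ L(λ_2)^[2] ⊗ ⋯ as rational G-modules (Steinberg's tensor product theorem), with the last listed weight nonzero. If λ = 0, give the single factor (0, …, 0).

Change of basis e → ω: c = M·v where v = (-179, -818, 2005, -121, -397, 1307):
  c_1 = (-1)·(-179) + (0)·(-818) + 0·2005 + (0)·(-121) + (0)·(-397) + 0·1307 = 179
  c_2 = (0)·(-179) + (0)·(-818) + 0·2005 + (0)·(-121) + (0)·(-397) + 1·1307 = 1307
  c_3 = (0)·(-179) + (1)·(-818) + 1·2005 + (0)·(-121) + (0)·(-397) + 0·1307 = 1187
  c_4 = (-2)·(-179) + (0)·(-818) + 0·2005 + (-1)·(-121) + (-1)·(-397) + 0·1307 = 876
  c_5 = (0)·(-179) + (0)·(-818) + 0·2005 + (0)·(-121) + (-1)·(-397) + 0·1307 = 397
  c_6 = (0)·(-179) + (0)·(-818) + 1·2005 + (0)·(-121) + (0)·(-397) + (-1)·(1307) = 698
p = 11; digits c_i = Σ_j d_{ij}·11^j, 0 ≤ d_{ij} < 11:
  c_1 = 179 = 3·11^0 + 5·11^1 + 1·11^2
  c_2 = 1307 = 9·11^0 + 8·11^1 + 10·11^2
  c_3 = 1187 = 10·11^0 + 8·11^1 + 9·11^2
  c_4 = 876 = 7·11^0 + 2·11^1 + 7·11^2
  c_5 = 397 = 1·11^0 + 3·11^1 + 3·11^2
  c_6 = 698 = 5·11^0 + 8·11^1 + 5·11^2
Factor λ_0 = (3, 9, 10, 7, 1, 5)
Factor λ_1 = (5, 8, 8, 2, 3, 8)
Factor λ_2 = (1, 10, 9, 7, 3, 5)

((3, 9, 10, 7, 1, 5), (5, 8, 8, 2, 3, 8), (1, 10, 9, 7, 3, 5))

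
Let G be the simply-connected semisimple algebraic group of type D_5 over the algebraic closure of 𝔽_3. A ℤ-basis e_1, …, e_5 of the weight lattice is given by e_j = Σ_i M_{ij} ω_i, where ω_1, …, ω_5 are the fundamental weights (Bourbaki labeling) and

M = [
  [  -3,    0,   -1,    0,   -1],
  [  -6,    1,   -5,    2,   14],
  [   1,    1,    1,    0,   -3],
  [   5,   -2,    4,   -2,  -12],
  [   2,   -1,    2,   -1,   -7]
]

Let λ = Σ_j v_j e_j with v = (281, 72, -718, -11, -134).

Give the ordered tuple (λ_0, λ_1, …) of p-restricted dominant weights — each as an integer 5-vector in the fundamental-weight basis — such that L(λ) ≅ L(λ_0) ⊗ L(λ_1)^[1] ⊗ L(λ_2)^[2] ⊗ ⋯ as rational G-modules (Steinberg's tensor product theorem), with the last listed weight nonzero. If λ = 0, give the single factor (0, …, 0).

Converting to the ω-basis (c_i = row i of M dotted with v = (281, 72, -718, -11, -134)):
  c_1 = (-3)·(281) + (0)·(72) + (-1)·(-718) + (0)·(-11) + (-1)·(-134) = 9
  c_2 = (-6)·(281) + (1)·(72) + (-5)·(-718) + (2)·(-11) + (14)·(-134) = 78
  c_3 = (1)·(281) + (1)·(72) + (1)·(-718) + (0)·(-11) + (-3)·(-134) = 37
  c_4 = (5)·(281) + (-2)·(72) + (4)·(-718) + (-2)·(-11) + (-12)·(-134) = 19
  c_5 = (2)·(281) + (-1)·(72) + (2)·(-718) + (-1)·(-11) + (-7)·(-134) = 3
Writing each c_i in base p = 3:
  c_1 = 9 = 0·3^0 + 0·3^1 + 1·3^2
  c_2 = 78 = 0·3^0 + 2·3^1 + 2·3^2 + 2·3^3
  c_3 = 37 = 1·3^0 + 0·3^1 + 1·3^2 + 1·3^3
  c_4 = 19 = 1·3^0 + 0·3^1 + 2·3^2
  c_5 = 3 = 0·3^0 + 1·3^1
p-restricted factor λ_0 = (0, 0, 1, 1, 0)
p-restricted factor λ_1 = (0, 2, 0, 0, 1)
p-restricted factor λ_2 = (1, 2, 1, 2, 0)
p-restricted factor λ_3 = (0, 2, 1, 0, 0)

((0, 0, 1, 1, 0), (0, 2, 0, 0, 1), (1, 2, 1, 2, 0), (0, 2, 1, 0, 0))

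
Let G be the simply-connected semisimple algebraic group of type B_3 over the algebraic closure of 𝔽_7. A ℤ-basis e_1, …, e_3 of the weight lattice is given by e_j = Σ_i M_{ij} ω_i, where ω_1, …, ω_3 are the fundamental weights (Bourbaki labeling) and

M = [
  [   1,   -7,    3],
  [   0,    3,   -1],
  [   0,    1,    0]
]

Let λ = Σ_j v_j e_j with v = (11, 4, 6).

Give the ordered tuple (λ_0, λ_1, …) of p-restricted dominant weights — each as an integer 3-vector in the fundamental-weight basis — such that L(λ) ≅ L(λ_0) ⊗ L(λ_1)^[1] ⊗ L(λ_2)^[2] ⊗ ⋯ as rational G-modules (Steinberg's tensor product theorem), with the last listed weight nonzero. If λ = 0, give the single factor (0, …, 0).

ω-coordinates c = M·v, v = (11, 4, 6):
  c_1 = 1*11 + -7*4 + 3*6 = 1
  c_2 = 0*11 + 3*4 + -1*6 = 6
  c_3 = 0*11 + 1*4 + 0*6 = 4
Writing each c_i in base p = 7:
  c_1 = 1 = 1·7^0
  c_2 = 6 = 6·7^0
  c_3 = 4 = 4·7^0
λ_0 = (1, 6, 4)

((1, 6, 4),)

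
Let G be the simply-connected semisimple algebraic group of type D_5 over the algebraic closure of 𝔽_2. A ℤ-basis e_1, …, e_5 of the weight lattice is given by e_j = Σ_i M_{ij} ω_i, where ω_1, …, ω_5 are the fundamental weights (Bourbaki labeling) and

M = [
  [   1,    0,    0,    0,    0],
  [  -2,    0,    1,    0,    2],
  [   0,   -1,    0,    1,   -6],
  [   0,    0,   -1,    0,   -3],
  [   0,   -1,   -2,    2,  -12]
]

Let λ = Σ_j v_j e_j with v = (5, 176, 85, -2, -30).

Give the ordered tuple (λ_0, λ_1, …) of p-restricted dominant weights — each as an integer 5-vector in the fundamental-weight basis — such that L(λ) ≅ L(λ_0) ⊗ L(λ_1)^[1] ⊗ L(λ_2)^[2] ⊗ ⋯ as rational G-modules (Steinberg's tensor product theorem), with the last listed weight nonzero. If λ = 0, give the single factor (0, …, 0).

Change of basis e → ω: c = M·v where v = (5, 176, 85, -2, -30):
  c_1 = 1*5 + 0*176 + 0*85 + 0*-2 + 0*-30 = 5
  c_2 = -2*5 + 0*176 + 1*85 + 0*-2 + 2*-30 = 15
  c_3 = 0*5 + -1*176 + 0*85 + 1*-2 + -6*-30 = 2
  c_4 = 0*5 + 0*176 + -1*85 + 0*-2 + -3*-30 = 5
  c_5 = 0*5 + -1*176 + -2*85 + 2*-2 + -12*-30 = 10
Expand coordinatewise in base 2:
  c_1 = 5 = 1·2^0 + 0·2^1 + 1·2^2
  c_2 = 15 = 1·2^0 + 1·2^1 + 1·2^2 + 1·2^3
  c_3 = 2 = 0·2^0 + 1·2^1
  c_4 = 5 = 1·2^0 + 0·2^1 + 1·2^2
  c_5 = 10 = 0·2^0 + 1·2^1 + 0·2^2 + 1·2^3
Factor λ_0 = (1, 1, 0, 1, 0)
Factor λ_1 = (0, 1, 1, 0, 1)
Factor λ_2 = (1, 1, 0, 1, 0)
Factor λ_3 = (0, 1, 0, 0, 1)

((1, 1, 0, 1, 0), (0, 1, 1, 0, 1), (1, 1, 0, 1, 0), (0, 1, 0, 0, 1))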